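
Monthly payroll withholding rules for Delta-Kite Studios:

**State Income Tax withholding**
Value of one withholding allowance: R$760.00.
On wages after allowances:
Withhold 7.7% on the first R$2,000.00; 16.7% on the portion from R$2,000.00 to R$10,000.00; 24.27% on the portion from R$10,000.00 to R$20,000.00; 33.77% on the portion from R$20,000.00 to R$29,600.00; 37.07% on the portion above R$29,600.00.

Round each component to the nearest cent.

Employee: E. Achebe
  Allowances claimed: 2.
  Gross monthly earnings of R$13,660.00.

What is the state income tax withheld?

R$2,009.38

State Income Tax: taxable = R$13,660.00 − 2×R$760.00 = R$12,140.00
  R$1,490.00 + 24.27% × (R$12,140.00 − R$10,000.00) = R$1,490.00 + 24.27% × R$2,140.00 = R$2,009.38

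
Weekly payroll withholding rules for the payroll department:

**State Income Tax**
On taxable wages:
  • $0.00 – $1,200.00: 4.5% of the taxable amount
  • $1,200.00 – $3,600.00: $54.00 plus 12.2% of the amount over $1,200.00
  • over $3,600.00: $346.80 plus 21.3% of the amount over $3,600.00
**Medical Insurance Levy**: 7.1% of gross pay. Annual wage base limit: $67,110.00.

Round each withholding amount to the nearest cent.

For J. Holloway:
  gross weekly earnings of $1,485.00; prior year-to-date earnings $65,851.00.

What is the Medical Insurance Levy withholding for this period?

$89.39

Medical Insurance Levy: cap $67,110.00 − YTD $65,851.00 = $1,259.00 subject; 7.1% × $1,259.00 = $89.39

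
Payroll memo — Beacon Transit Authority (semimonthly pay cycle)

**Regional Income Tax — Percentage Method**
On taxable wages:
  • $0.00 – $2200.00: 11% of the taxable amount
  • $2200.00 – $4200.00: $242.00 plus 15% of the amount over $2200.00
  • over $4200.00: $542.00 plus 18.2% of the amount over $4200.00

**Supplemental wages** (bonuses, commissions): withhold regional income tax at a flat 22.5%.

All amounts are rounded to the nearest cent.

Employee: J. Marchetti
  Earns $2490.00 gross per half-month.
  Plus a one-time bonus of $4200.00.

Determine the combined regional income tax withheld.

Regional Income Tax: taxable = $2490.00
  $242.00 + 15% × ($2490.00 − $2200.00) = $242.00 + 15% × $290.00 = $285.50
Supplemental (22.5% flat on bonus): 22.5% × $4200.00 = $945.00
Total regional income tax: $285.50 + $945.00 = $1230.50

$1230.50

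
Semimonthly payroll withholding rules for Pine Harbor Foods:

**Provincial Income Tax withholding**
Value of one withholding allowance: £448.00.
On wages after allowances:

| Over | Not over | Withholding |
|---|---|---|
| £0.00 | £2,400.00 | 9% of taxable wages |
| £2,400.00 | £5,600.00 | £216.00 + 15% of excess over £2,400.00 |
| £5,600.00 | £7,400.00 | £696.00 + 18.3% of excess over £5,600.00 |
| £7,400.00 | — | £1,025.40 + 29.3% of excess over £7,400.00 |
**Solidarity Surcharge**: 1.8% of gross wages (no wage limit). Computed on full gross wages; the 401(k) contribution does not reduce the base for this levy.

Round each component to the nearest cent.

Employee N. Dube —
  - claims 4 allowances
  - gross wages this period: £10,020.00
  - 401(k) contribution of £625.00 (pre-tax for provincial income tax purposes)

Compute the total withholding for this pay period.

£1,265.24

Provincial Income Tax: taxable = £10,020.00 − £625.00 − 4×£448.00 = £7,603.00
  £1,025.40 + 29.3% × (£7,603.00 − £7,400.00) = £1,025.40 + 29.3% × £203.00 = £1,084.88
Solidarity Surcharge: 1.8% × £10,020.00 = £180.36
Total: £1,084.88 + £180.36 = £1,265.24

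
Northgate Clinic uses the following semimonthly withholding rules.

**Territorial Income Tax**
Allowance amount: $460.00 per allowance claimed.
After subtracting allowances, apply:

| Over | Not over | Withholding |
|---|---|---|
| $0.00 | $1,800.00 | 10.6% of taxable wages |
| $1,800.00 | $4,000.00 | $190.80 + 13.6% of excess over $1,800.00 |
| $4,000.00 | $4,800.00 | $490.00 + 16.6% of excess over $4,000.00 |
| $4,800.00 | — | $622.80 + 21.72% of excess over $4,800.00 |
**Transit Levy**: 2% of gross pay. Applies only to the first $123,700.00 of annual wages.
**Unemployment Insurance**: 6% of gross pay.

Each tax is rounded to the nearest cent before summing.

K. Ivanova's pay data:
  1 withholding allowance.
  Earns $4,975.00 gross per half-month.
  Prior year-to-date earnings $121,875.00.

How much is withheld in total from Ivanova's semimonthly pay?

Territorial Income Tax: taxable = $4,975.00 − 1×$460.00 = $4,515.00
  $490.00 + 16.6% × ($4,515.00 − $4,000.00) = $490.00 + 16.6% × $515.00 = $575.49
Transit Levy: cap $123,700.00 − YTD $121,875.00 = $1,825.00 subject; 2% × $1,825.00 = $36.50
Unemployment Insurance: 6% × $4,975.00 = $298.50
Total: $575.49 + $36.50 + $298.50 = $910.49

$910.49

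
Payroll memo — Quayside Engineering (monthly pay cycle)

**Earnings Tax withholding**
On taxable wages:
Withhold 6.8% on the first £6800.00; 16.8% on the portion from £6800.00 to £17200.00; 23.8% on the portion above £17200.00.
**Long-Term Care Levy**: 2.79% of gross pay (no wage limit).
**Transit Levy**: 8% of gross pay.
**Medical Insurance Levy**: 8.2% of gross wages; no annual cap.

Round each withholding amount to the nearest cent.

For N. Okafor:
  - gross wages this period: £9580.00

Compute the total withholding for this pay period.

£2748.68

Earnings Tax: taxable = £9580.00
  £462.40 + 16.8% × (£9580.00 − £6800.00) = £462.40 + 16.8% × £2780.00 = £929.44
Long-Term Care Levy: 2.79% × £9580.00 = £267.28
Transit Levy: 8% × £9580.00 = £766.40
Medical Insurance Levy: 8.2% × £9580.00 = £785.56
Total: £929.44 + £267.28 + £766.40 + £785.56 = £2748.68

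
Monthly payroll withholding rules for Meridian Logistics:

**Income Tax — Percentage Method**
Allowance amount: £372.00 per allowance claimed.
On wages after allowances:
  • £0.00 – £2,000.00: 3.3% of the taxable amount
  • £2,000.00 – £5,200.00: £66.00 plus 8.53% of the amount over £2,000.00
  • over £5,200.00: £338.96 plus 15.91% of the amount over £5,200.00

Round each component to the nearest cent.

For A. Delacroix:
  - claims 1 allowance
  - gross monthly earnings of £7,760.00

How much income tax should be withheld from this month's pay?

£687.07

Income Tax: taxable = £7,760.00 − 1×£372.00 = £7,388.00
  £338.96 + 15.91% × (£7,388.00 − £5,200.00) = £338.96 + 15.91% × £2,188.00 = £687.07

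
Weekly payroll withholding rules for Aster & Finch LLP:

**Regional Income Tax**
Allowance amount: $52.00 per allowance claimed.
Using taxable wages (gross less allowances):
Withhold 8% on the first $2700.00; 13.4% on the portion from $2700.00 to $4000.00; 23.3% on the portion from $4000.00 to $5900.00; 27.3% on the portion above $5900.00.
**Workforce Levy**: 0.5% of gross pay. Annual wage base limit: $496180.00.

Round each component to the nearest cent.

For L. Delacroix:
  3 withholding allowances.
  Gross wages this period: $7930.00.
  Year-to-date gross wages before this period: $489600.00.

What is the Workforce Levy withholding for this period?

$32.90

Workforce Levy: cap $496180.00 − YTD $489600.00 = $6580.00 subject; 0.5% × $6580.00 = $32.90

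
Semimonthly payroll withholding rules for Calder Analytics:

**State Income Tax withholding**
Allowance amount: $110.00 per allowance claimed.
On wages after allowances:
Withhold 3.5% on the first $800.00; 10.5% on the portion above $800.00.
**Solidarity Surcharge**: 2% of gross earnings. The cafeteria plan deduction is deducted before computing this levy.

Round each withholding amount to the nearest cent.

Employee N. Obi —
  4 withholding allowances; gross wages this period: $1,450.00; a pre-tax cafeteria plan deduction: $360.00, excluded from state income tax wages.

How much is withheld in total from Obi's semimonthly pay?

State Income Tax: taxable = $1,450.00 − $360.00 − 4×$110.00 = $650.00
  3.5% × $650.00 = $22.75
Solidarity Surcharge: 2% × $1,090.00 = $21.80
Total: $22.75 + $21.80 = $44.55

$44.55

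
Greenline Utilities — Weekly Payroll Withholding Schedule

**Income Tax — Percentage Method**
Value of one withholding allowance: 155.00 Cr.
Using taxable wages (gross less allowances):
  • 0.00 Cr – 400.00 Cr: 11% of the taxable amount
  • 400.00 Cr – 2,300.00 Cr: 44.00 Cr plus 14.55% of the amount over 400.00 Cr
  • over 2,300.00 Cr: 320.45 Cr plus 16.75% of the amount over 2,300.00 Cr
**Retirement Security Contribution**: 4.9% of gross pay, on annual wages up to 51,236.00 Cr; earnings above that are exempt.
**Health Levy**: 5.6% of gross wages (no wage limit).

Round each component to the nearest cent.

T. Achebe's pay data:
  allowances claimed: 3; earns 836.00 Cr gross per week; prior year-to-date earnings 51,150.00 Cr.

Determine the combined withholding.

Income Tax: taxable = 836.00 Cr − 3×155.00 Cr = 371.00 Cr
  11% × 371.00 Cr = 40.81 Cr
Retirement Security Contribution: cap 51,236.00 Cr − YTD 51,150.00 Cr = 86.00 Cr subject; 4.9% × 86.00 Cr = 4.21 Cr
Health Levy: 5.6% × 836.00 Cr = 46.82 Cr
Total: 40.81 Cr + 4.21 Cr + 46.82 Cr = 91.84 Cr

91.84 Cr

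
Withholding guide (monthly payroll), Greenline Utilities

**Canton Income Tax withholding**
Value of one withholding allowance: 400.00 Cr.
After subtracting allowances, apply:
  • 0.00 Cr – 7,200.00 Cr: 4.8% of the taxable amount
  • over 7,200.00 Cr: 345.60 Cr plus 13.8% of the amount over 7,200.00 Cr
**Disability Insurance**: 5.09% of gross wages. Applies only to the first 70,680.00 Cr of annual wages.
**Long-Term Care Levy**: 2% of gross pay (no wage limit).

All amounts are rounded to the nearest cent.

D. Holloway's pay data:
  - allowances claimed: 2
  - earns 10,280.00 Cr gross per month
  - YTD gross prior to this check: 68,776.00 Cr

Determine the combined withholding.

962.75 Cr

Canton Income Tax: taxable = 10,280.00 Cr − 2×400.00 Cr = 9,480.00 Cr
  345.60 Cr + 13.8% × (9,480.00 Cr − 7,200.00 Cr) = 345.60 Cr + 13.8% × 2,280.00 Cr = 660.24 Cr
Disability Insurance: cap 70,680.00 Cr − YTD 68,776.00 Cr = 1,904.00 Cr subject; 5.09% × 1,904.00 Cr = 96.91 Cr
Long-Term Care Levy: 2% × 10,280.00 Cr = 205.60 Cr
Total: 660.24 Cr + 96.91 Cr + 205.60 Cr = 962.75 Cr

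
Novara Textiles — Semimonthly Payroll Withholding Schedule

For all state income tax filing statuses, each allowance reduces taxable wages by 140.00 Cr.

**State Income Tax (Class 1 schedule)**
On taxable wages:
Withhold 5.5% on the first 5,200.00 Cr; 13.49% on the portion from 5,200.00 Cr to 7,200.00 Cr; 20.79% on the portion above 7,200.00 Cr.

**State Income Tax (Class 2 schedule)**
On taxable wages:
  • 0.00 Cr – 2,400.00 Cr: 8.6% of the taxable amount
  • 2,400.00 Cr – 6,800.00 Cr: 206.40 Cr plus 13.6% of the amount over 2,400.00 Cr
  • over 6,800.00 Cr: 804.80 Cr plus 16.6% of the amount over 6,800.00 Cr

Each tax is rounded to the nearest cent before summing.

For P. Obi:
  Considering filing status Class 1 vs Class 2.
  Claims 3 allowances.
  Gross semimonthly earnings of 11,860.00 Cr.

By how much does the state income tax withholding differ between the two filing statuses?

137.74 Cr

State Income Tax (Class 1): taxable = 11,860.00 Cr − 3×140.00 Cr = 11,440.00 Cr
  555.80 Cr + 20.79% × (11,440.00 Cr − 7,200.00 Cr) = 555.80 Cr + 20.79% × 4,240.00 Cr = 1,437.30 Cr
State Income Tax (Class 2): taxable = 11,860.00 Cr − 3×140.00 Cr = 11,440.00 Cr
  804.80 Cr + 16.6% × (11,440.00 Cr − 6,800.00 Cr) = 804.80 Cr + 16.6% × 4,640.00 Cr = 1,575.04 Cr
Difference: |1,437.30 Cr − 1,575.04 Cr| = 137.74 Cr (higher under Class 2)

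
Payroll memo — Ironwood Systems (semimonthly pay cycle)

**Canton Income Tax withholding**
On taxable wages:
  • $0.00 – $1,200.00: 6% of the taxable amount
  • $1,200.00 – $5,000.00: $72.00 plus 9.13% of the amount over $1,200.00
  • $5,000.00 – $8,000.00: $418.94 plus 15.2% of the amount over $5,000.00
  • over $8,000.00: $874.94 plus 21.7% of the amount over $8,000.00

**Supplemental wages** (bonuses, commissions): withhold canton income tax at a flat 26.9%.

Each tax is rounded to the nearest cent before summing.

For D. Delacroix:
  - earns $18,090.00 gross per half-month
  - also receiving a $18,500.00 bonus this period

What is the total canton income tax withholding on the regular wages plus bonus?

Canton Income Tax: taxable = $18,090.00
  $874.94 + 21.7% × ($18,090.00 − $8,000.00) = $874.94 + 21.7% × $10,090.00 = $3,064.47
Supplemental (26.9% flat on bonus): 26.9% × $18,500.00 = $4,976.50
Total canton income tax: $3,064.47 + $4,976.50 = $8,040.97

$8,040.97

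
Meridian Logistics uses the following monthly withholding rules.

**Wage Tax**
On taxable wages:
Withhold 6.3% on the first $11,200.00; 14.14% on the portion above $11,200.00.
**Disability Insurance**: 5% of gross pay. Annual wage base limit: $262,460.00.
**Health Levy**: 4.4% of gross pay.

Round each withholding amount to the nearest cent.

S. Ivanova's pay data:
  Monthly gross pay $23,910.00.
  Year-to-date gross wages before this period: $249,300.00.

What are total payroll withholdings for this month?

$4,212.83

Wage Tax: taxable = $23,910.00
  $705.60 + 14.14% × ($23,910.00 − $11,200.00) = $705.60 + 14.14% × $12,710.00 = $2,502.79
Disability Insurance: cap $262,460.00 − YTD $249,300.00 = $13,160.00 subject; 5% × $13,160.00 = $658.00
Health Levy: 4.4% × $23,910.00 = $1,052.04
Total: $2,502.79 + $658.00 + $1,052.04 = $4,212.83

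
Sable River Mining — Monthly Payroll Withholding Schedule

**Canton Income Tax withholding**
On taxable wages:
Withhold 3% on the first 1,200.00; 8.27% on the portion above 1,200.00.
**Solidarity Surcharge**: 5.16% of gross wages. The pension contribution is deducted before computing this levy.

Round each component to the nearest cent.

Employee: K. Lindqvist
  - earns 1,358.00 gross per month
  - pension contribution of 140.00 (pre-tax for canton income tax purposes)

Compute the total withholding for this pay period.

100.34

Canton Income Tax: taxable = 1,358.00 − 140.00 = 1,218.00
  36.00 + 8.27% × (1,218.00 − 1,200.00) = 36.00 + 8.27% × 18.00 = 37.49
Solidarity Surcharge: 5.16% × 1,218.00 = 62.85
Total: 37.49 + 62.85 = 100.34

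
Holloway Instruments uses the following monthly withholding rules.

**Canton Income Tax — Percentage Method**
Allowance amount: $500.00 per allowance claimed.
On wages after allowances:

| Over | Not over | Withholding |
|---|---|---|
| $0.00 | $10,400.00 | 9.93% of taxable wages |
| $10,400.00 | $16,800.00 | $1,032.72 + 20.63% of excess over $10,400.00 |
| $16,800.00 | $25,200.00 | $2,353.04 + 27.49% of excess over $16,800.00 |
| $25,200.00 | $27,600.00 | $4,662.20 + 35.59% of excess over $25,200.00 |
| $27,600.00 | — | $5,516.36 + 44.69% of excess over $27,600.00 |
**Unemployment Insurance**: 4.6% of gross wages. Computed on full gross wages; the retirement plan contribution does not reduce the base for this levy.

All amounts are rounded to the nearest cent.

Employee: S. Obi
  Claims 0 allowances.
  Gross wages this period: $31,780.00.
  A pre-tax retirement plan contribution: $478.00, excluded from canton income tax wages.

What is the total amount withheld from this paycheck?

$8,632.66

Canton Income Tax: taxable = $31,780.00 − $478.00 = $31,302.00
  $5,516.36 + 44.69% × ($31,302.00 − $27,600.00) = $5,516.36 + 44.69% × $3,702.00 = $7,170.78
Unemployment Insurance: 4.6% × $31,780.00 = $1,461.88
Total: $7,170.78 + $1,461.88 = $8,632.66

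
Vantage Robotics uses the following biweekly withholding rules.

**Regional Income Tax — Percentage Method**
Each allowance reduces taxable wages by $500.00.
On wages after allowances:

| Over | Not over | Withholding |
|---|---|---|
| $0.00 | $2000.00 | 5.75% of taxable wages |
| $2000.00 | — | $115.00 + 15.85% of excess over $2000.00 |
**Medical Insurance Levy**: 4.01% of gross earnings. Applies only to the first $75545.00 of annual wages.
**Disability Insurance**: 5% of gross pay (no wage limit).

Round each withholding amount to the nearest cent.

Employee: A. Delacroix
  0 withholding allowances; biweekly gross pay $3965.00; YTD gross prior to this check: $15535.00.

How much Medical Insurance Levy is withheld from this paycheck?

$159.00

Medical Insurance Levy: 4.01% × $3965.00 = $159.00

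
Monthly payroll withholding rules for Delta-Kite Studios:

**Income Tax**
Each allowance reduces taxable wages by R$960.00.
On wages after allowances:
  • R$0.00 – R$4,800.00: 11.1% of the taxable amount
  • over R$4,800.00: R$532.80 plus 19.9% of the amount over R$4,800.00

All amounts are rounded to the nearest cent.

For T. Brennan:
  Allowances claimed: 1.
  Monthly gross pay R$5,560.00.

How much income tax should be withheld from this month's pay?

R$510.60

Income Tax: taxable = R$5,560.00 − 1×R$960.00 = R$4,600.00
  11.1% × R$4,600.00 = R$510.60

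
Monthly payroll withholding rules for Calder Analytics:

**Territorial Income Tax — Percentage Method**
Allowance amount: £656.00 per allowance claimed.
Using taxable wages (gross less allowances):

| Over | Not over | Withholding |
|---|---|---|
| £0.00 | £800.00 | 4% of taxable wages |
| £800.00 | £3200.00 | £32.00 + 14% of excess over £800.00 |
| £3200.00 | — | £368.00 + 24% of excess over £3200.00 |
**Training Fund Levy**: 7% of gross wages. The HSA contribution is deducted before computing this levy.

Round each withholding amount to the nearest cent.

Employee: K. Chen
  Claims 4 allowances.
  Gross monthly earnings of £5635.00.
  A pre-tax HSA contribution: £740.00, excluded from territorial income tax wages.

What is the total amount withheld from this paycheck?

Territorial Income Tax: taxable = £5635.00 − £740.00 − 4×£656.00 = £2271.00
  £32.00 + 14% × (£2271.00 − £800.00) = £32.00 + 14% × £1471.00 = £237.94
Training Fund Levy: 7% × £4895.00 = £342.65
Total: £237.94 + £342.65 = £580.59

£580.59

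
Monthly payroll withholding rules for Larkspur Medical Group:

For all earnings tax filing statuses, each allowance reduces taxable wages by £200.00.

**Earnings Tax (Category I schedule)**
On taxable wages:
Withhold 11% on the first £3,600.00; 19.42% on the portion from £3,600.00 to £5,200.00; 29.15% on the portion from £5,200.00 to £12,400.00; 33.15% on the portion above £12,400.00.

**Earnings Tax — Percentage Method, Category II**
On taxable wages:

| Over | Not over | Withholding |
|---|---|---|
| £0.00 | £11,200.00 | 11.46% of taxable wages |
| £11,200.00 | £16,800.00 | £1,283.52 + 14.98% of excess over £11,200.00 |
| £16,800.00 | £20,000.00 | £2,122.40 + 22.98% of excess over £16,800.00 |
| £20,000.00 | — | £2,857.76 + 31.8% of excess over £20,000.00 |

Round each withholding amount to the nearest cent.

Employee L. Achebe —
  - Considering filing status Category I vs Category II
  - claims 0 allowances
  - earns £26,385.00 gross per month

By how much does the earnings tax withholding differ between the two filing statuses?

Earnings Tax (Category I): taxable = £26,385.00
  £2,805.52 + 33.15% × (£26,385.00 − £12,400.00) = £2,805.52 + 33.15% × £13,985.00 = £7,441.55
Earnings Tax (Category II): taxable = £26,385.00
  £2,857.76 + 31.8% × (£26,385.00 − £20,000.00) = £2,857.76 + 31.8% × £6,385.00 = £4,888.19
Difference: |£7,441.55 − £4,888.19| = £2,553.36 (higher under Category I)

£2,553.36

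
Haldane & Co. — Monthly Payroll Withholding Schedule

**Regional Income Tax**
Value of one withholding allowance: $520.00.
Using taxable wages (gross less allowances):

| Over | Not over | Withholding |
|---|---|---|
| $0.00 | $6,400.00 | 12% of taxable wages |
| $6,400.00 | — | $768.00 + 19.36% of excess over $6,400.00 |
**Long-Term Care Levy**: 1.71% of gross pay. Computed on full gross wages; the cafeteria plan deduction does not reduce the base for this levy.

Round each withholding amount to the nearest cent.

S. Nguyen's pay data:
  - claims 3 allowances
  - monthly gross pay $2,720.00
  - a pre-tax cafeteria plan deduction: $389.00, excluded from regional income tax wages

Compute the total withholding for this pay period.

$139.03

Regional Income Tax: taxable = $2,720.00 − $389.00 − 3×$520.00 = $771.00
  12% × $771.00 = $92.52
Long-Term Care Levy: 1.71% × $2,720.00 = $46.51
Total: $92.52 + $46.51 = $139.03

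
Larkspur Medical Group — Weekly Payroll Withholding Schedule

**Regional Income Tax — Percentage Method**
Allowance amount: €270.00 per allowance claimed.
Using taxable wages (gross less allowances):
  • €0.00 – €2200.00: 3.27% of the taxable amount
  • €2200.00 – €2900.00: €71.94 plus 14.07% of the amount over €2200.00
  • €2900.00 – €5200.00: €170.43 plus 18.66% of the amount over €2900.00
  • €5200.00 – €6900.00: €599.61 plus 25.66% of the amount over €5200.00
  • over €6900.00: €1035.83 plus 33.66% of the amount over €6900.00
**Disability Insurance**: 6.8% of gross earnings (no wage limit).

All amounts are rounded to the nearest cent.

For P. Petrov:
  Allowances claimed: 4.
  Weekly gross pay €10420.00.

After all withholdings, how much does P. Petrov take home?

€7854.31

Regional Income Tax: taxable = €10420.00 − 4×€270.00 = €9340.00
  €1035.83 + 33.66% × (€9340.00 − €6900.00) = €1035.83 + 33.66% × €2440.00 = €1857.13
Disability Insurance: 6.8% × €10420.00 = €708.56
Total withheld: €1857.13 + €708.56 = €2565.69
Net pay: €10420.00 − €2565.69 = €7854.31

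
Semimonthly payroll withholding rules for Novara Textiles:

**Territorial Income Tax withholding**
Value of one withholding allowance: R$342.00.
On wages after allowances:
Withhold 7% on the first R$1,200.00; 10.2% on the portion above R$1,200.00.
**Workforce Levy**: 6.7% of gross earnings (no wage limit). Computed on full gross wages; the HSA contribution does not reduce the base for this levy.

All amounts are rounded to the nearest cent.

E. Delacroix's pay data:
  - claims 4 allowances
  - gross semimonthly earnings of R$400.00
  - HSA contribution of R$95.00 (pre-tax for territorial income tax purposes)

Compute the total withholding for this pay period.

Territorial Income Tax: taxable = R$400.00 − R$95.00 − 4×R$342.00 = R$-1,063.00
  Taxable ≤ 0 → R$0.00
Workforce Levy: 6.7% × R$400.00 = R$26.80
Total: R$0.00 + R$26.80 = R$26.80

R$26.80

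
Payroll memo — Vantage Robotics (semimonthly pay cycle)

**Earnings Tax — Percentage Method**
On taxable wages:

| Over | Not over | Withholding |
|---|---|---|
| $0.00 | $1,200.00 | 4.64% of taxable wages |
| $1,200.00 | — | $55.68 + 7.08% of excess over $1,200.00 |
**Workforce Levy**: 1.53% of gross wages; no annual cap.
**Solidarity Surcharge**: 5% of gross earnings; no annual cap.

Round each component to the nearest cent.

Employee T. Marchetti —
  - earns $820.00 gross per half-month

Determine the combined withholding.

$91.60

Earnings Tax: taxable = $820.00
  4.64% × $820.00 = $38.05
Workforce Levy: 1.53% × $820.00 = $12.55
Solidarity Surcharge: 5% × $820.00 = $41.00
Total: $38.05 + $12.55 + $41.00 = $91.60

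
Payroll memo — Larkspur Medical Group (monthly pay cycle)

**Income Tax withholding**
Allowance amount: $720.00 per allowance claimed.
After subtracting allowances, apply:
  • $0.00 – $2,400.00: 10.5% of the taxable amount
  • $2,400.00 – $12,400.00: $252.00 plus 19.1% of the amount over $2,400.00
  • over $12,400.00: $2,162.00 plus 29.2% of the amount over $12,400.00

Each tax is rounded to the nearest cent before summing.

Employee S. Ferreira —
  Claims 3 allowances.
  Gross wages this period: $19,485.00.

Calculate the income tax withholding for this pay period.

Income Tax: taxable = $19,485.00 − 3×$720.00 = $17,325.00
  $2,162.00 + 29.2% × ($17,325.00 − $12,400.00) = $2,162.00 + 29.2% × $4,925.00 = $3,600.10

$3,600.10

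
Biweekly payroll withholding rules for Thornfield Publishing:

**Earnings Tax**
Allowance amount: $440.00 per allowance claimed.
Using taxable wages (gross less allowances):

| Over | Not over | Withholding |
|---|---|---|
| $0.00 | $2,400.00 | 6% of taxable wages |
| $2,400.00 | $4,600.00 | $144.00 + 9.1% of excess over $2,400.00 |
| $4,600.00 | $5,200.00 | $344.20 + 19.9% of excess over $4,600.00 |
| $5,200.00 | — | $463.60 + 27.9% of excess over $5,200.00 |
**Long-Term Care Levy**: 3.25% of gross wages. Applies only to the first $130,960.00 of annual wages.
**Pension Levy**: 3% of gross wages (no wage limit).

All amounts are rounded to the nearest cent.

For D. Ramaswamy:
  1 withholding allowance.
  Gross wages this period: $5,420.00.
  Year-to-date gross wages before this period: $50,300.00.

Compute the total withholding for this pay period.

$758.57

Earnings Tax: taxable = $5,420.00 − 1×$440.00 = $4,980.00
  $344.20 + 19.9% × ($4,980.00 − $4,600.00) = $344.20 + 19.9% × $380.00 = $419.82
Long-Term Care Levy: 3.25% × $5,420.00 = $176.15
Pension Levy: 3% × $5,420.00 = $162.60
Total: $419.82 + $176.15 + $162.60 = $758.57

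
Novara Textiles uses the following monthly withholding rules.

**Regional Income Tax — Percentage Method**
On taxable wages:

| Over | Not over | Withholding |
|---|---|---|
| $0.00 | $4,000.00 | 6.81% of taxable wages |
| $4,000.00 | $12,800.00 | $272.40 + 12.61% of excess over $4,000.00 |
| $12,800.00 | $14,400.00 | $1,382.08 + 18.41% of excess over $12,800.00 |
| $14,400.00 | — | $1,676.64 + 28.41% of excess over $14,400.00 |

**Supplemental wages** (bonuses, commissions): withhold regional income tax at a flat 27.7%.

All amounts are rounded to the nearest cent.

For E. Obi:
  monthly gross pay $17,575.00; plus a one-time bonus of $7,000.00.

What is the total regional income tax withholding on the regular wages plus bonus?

Regional Income Tax: taxable = $17,575.00
  $1,676.64 + 28.41% × ($17,575.00 − $14,400.00) = $1,676.64 + 28.41% × $3,175.00 = $2,578.66
Supplemental (27.7% flat on bonus): 27.7% × $7,000.00 = $1,939.00
Total regional income tax: $2,578.66 + $1,939.00 = $4,517.66

$4,517.66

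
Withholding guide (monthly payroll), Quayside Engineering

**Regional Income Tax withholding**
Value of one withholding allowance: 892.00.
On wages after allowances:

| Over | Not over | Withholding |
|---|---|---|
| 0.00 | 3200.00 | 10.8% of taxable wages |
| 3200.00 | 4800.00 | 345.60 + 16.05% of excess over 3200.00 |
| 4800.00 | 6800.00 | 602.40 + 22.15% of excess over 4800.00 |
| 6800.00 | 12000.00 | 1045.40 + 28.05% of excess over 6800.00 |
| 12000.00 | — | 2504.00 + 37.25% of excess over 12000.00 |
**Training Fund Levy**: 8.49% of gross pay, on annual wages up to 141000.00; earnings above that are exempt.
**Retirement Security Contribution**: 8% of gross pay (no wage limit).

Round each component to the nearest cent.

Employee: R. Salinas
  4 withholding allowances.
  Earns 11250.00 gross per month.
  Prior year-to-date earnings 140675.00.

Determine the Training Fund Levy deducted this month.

Training Fund Levy: cap 141000.00 − YTD 140675.00 = 325.00 subject; 8.49% × 325.00 = 27.59

27.59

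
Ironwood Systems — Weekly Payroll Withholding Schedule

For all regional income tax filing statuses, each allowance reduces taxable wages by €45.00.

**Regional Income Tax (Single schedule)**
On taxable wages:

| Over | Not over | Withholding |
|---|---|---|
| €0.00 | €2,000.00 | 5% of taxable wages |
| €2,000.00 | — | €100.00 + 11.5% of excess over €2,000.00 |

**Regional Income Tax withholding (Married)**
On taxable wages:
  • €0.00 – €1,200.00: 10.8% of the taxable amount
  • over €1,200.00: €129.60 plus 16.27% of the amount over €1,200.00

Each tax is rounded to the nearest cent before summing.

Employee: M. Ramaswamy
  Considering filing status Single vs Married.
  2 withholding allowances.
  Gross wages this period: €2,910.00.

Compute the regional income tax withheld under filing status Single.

€194.30

Regional Income Tax (Single): taxable = €2,910.00 − 2×€45.00 = €2,820.00
  €100.00 + 11.5% × (€2,820.00 − €2,000.00) = €100.00 + 11.5% × €820.00 = €194.30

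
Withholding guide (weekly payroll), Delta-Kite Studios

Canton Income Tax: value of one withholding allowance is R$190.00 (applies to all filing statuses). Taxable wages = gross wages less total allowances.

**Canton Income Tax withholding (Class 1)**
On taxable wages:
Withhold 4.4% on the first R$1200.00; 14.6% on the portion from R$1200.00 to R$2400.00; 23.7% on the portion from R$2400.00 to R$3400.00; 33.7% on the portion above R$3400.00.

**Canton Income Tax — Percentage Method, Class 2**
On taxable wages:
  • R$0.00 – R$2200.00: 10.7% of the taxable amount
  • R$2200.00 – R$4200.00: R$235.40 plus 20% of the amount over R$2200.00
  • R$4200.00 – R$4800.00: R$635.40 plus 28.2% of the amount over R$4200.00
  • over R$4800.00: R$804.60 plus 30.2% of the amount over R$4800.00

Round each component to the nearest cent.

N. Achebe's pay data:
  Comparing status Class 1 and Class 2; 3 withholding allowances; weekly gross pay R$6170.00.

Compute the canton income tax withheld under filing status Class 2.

R$1046.20

Canton Income Tax (Class 2): taxable = R$6170.00 − 3×R$190.00 = R$5600.00
  R$804.60 + 30.2% × (R$5600.00 − R$4800.00) = R$804.60 + 30.2% × R$800.00 = R$1046.20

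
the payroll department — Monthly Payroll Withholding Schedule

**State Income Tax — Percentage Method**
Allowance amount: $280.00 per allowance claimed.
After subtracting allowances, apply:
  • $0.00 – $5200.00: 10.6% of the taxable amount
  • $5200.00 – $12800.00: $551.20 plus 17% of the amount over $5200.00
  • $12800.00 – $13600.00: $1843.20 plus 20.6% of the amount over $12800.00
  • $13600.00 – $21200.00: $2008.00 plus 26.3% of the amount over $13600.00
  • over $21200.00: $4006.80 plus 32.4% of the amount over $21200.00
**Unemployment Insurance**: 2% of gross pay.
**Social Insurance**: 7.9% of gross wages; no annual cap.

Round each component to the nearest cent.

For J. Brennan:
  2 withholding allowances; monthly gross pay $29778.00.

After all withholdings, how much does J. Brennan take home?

State Income Tax: taxable = $29778.00 − 2×$280.00 = $29218.00
  $4006.80 + 32.4% × ($29218.00 − $21200.00) = $4006.80 + 32.4% × $8018.00 = $6604.63
Unemployment Insurance: 2% × $29778.00 = $595.56
Social Insurance: 7.9% × $29778.00 = $2352.46
Total withheld: $6604.63 + $595.56 + $2352.46 = $9552.65
Net pay: $29778.00 − $9552.65 = $20225.35

$20225.35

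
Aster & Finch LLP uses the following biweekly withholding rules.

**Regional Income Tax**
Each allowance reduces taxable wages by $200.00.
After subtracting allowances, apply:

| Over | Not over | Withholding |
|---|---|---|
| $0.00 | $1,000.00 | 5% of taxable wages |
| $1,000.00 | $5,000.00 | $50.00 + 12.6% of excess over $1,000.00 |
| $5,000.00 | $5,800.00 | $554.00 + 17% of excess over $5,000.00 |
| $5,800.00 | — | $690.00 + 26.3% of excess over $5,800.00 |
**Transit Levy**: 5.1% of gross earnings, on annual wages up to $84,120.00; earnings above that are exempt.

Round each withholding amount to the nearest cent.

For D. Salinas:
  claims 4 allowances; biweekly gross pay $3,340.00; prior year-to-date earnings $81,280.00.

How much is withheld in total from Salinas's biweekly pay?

Regional Income Tax: taxable = $3,340.00 − 4×$200.00 = $2,540.00
  $50.00 + 12.6% × ($2,540.00 − $1,000.00) = $50.00 + 12.6% × $1,540.00 = $244.04
Transit Levy: cap $84,120.00 − YTD $81,280.00 = $2,840.00 subject; 5.1% × $2,840.00 = $144.84
Total: $244.04 + $144.84 = $388.88

$388.88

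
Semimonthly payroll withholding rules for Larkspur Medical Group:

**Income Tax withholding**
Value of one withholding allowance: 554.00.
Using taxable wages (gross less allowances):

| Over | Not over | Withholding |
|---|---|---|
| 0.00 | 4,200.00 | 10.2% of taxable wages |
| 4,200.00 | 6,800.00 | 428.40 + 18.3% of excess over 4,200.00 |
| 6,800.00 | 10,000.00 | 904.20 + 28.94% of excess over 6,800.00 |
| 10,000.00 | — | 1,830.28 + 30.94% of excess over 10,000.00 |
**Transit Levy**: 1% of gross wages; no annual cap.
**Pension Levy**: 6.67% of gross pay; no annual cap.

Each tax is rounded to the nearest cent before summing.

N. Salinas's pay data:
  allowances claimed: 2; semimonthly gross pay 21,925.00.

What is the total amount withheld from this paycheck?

6,858.71

Income Tax: taxable = 21,925.00 − 2×554.00 = 20,817.00
  1,830.28 + 30.94% × (20,817.00 − 10,000.00) = 1,830.28 + 30.94% × 10,817.00 = 5,177.06
Transit Levy: 1% × 21,925.00 = 219.25
Pension Levy: 6.67% × 21,925.00 = 1,462.40
Total: 5,177.06 + 219.25 + 1,462.40 = 6,858.71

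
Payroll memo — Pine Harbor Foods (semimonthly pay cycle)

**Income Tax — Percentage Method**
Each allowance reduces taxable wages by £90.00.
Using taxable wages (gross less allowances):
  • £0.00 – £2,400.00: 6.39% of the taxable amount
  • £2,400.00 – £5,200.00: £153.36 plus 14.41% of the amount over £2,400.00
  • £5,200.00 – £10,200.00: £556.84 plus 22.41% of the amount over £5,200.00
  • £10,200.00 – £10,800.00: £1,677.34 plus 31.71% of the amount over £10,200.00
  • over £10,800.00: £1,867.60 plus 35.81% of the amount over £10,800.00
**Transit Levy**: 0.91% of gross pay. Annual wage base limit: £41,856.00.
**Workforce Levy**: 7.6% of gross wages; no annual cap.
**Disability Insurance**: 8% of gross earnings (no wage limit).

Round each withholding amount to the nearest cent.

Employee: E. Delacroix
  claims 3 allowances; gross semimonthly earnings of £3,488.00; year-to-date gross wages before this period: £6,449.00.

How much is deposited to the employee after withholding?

Income Tax: taxable = £3,488.00 − 3×£90.00 = £3,218.00
  £153.36 + 14.41% × (£3,218.00 − £2,400.00) = £153.36 + 14.41% × £818.00 = £271.23
Transit Levy: 0.91% × £3,488.00 = £31.74
Workforce Levy: 7.6% × £3,488.00 = £265.09
Disability Insurance: 8% × £3,488.00 = £279.04
Total withheld: £271.23 + £31.74 + £265.09 + £279.04 = £847.10
Net pay: £3,488.00 − £847.10 = £2,640.90

£2,640.90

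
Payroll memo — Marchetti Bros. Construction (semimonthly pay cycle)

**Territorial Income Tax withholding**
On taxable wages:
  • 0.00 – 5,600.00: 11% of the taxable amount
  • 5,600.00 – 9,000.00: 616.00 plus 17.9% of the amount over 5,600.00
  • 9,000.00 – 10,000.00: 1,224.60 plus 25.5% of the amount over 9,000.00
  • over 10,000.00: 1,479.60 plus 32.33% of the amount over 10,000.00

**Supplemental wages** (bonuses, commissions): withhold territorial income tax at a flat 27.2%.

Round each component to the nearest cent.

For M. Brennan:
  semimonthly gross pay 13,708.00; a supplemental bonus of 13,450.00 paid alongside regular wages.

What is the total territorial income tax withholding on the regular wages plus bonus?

6,336.80

Territorial Income Tax: taxable = 13,708.00
  1,479.60 + 32.33% × (13,708.00 − 10,000.00) = 1,479.60 + 32.33% × 3,708.00 = 2,678.40
Supplemental (27.2% flat on bonus): 27.2% × 13,450.00 = 3,658.40
Total territorial income tax: 2,678.40 + 3,658.40 = 6,336.80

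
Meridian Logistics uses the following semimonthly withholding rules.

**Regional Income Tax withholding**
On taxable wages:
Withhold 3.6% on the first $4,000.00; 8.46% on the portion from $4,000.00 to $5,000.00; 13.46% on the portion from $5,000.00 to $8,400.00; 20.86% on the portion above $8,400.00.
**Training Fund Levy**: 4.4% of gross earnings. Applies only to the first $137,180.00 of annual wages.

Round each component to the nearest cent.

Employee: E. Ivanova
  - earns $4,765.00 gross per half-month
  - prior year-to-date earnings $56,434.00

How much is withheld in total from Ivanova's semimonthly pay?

Regional Income Tax: taxable = $4,765.00
  $144.00 + 8.46% × ($4,765.00 − $4,000.00) = $144.00 + 8.46% × $765.00 = $208.72
Training Fund Levy: 4.4% × $4,765.00 = $209.66
Total: $208.72 + $209.66 = $418.38

$418.38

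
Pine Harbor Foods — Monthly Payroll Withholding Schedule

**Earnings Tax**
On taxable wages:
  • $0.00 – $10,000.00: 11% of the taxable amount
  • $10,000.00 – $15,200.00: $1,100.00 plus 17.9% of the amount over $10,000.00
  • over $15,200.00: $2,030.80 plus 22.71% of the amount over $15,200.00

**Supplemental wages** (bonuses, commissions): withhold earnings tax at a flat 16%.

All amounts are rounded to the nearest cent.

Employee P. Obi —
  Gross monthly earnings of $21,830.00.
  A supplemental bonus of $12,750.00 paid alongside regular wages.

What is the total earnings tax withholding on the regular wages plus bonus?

Earnings Tax: taxable = $21,830.00
  $2,030.80 + 22.71% × ($21,830.00 − $15,200.00) = $2,030.80 + 22.71% × $6,630.00 = $3,536.47
Supplemental (16% flat on bonus): 16% × $12,750.00 = $2,040.00
Total earnings tax: $3,536.47 + $2,040.00 = $5,576.47

$5,576.47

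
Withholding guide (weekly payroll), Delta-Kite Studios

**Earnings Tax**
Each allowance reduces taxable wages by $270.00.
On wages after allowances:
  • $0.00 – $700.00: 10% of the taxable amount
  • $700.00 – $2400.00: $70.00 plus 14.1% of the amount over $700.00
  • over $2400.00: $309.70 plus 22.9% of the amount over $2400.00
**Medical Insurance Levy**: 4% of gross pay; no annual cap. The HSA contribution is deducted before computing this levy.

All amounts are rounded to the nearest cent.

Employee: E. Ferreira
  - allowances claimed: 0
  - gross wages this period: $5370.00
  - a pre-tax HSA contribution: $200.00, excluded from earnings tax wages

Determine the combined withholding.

Earnings Tax: taxable = $5370.00 − $200.00 = $5170.00
  $309.70 + 22.9% × ($5170.00 − $2400.00) = $309.70 + 22.9% × $2770.00 = $944.03
Medical Insurance Levy: 4% × $5170.00 = $206.80
Total: $944.03 + $206.80 = $1150.83

$1150.83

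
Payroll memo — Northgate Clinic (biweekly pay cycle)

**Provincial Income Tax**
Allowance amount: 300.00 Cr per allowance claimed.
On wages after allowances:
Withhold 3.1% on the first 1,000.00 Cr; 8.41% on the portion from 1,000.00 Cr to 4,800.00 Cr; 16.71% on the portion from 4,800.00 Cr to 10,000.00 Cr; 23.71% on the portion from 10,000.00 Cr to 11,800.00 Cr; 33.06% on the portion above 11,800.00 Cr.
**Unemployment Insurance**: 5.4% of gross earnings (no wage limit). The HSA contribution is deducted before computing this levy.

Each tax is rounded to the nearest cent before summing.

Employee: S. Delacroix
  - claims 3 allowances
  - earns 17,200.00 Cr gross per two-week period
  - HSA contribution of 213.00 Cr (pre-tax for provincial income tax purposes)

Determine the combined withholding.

3,980.86 Cr

Provincial Income Tax: taxable = 17,200.00 Cr − 213.00 Cr − 3×300.00 Cr = 16,087.00 Cr
  1,646.28 Cr + 33.06% × (16,087.00 Cr − 11,800.00 Cr) = 1,646.28 Cr + 33.06% × 4,287.00 Cr = 3,063.56 Cr
Unemployment Insurance: 5.4% × 16,987.00 Cr = 917.30 Cr
Total: 3,063.56 Cr + 917.30 Cr = 3,980.86 Cr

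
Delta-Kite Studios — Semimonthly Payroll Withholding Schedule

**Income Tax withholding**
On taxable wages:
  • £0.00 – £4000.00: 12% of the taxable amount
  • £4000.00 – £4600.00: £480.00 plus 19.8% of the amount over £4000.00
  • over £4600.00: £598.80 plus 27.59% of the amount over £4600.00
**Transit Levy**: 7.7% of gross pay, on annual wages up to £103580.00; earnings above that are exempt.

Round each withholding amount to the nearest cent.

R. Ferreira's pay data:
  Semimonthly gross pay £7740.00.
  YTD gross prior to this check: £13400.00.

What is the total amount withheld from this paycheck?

£2061.11

Income Tax: taxable = £7740.00
  £598.80 + 27.59% × (£7740.00 − £4600.00) = £598.80 + 27.59% × £3140.00 = £1465.13
Transit Levy: 7.7% × £7740.00 = £595.98
Total: £1465.13 + £595.98 = £2061.11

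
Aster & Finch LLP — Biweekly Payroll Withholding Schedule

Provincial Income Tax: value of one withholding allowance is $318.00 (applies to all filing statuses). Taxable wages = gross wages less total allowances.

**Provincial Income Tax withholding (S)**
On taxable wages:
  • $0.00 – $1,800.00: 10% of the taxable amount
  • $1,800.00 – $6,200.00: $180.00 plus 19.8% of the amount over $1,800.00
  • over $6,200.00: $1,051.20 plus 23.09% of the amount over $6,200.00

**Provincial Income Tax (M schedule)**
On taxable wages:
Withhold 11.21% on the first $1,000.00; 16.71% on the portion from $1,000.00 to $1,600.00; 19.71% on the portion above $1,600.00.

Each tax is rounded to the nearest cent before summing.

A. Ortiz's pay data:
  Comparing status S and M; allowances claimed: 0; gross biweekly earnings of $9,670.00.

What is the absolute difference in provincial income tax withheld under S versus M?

$49.46

Provincial Income Tax (S): taxable = $9,670.00
  $1,051.20 + 23.09% × ($9,670.00 − $6,200.00) = $1,051.20 + 23.09% × $3,470.00 = $1,852.42
Provincial Income Tax (M): taxable = $9,670.00
  $212.36 + 19.71% × ($9,670.00 − $1,600.00) = $212.36 + 19.71% × $8,070.00 = $1,802.96
Difference: |$1,852.42 − $1,802.96| = $49.46 (higher under S)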